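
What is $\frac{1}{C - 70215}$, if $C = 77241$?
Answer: $\frac{1}{7026} \approx 0.00014233$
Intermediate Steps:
$\frac{1}{C - 70215} = \frac{1}{77241 - 70215} = \frac{1}{7026}$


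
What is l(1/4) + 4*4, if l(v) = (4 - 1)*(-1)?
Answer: 13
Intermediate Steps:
l(v) = -3 (l(v) = 3*(-1) = -3)
l(1/4) + 4*4 = -3 + 4*4 = -3 + 16 = 13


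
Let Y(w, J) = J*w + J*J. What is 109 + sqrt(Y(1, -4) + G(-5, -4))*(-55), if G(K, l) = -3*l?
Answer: 109 - 110*sqrt(6) ≈ -160.44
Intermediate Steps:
Y(w, J) = J**2 + J*w (Y(w, J) = J*w + J**2 = J**2 + J*w)
109 + sqrt(Y(1, -4) + G(-5, -4))*(-55) = 109 + sqrt(-4*(-4 + 1) - 3*(-4))*(-55) = 109 + sqrt(-4*(-3) + 12)*(-55) = 109 + sqrt(12 + 12)*(-55) = 109 + sqrt(24)*(-55) = 109 + (2*sqrt(6))*(-55) = 109 - 110*sqrt(6)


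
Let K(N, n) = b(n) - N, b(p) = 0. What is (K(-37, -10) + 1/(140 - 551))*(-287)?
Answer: -4364122/411 ≈ -10618.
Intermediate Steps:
K(N, n) = -N (K(N, n) = 0 - N = -N)
(K(-37, -10) + 1/(140 - 551))*(-287) = (-1*(-37) + 1/(140 - 551))*(-287) = (37 + 1/(-411))*(-287) = (37 - 1/411)*(-287) = (15206/411)*(-287) = -4364122/411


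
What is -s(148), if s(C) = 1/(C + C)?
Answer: -1/296 ≈ -0.0033784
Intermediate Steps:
s(C) = 1/(2*C)
-s(148) = -1/(2*148) = -1*1/296 = -1/296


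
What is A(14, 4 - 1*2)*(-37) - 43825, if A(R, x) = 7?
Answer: -44084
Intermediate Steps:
A(14, 4 - 1*2)*(-37) - 43825 = 7*(-37) - 43825 = -259 - 43825 = -44084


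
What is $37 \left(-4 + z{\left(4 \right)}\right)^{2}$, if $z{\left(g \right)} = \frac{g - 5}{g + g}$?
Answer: $\frac{40293}{64} \approx 629.58$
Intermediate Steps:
$z{\left(g \right)} = \frac{-5 + g}{2 g}$
$37 \left(-4 + z{\left(4 \right)}\right)^{2} = 37 \left(-4 + \frac{-5 + 4}{2 \cdot 4}\right)^{2} = 37 \left(-4 + \frac{1}{2} \cdot \frac{1}{4} \left(-1\right)\right)^{2} = 37 \left(-4 - \frac{1}{8}\right)^{2} = 37 \left(- \frac{33}{8}\right)^{2} = 37 \cdot \frac{1089}{64} = \frac{40293}{64}$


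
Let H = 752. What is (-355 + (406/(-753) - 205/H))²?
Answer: 40594414849030249/320645857536 ≈ 1.2660e+5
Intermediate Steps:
(-355 + (406/(-753) - 205/H))² = (-355 + (406/(-753) - 205/752))² = (-355 + (406*(-1/753) - 205*1/752))² = (-355 + (-406/753 - 205/752))² = (-355 - 459677/566256)² = (-201480557/566256)² = 40594414849030249/320645857536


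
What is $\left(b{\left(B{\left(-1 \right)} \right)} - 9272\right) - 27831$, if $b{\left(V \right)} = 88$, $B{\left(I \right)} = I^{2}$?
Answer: $-37015$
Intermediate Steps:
$\left(b{\left(B{\left(-1 \right)} \right)} - 9272\right) - 27831 = \left(88 - 9272\right) - 27831 = -9184 - 27831 = -37015$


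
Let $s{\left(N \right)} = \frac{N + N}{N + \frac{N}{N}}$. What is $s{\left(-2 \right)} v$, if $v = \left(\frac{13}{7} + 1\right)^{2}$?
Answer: $\frac{1600}{49} \approx 32.653$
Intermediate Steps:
$s{\left(N \right)} = \frac{2 N}{1 + N}$ ($s{\left(N \right)} = \frac{2 N}{N + 1} = \frac{2 N}{1 + N}$)
$v = \frac{400}{49}$ ($v = \left(13 \cdot \frac{1}{7} + 1\right)^{2} = \left(\frac{13}{7} + 1\right)^{2} = \left(\frac{20}{7}\right)^{2} = \frac{400}{49} \approx 8.1633$)
$s{\left(-2 \right)} v = 2 \left(-2\right) \frac{1}{1 - 2} \cdot \frac{400}{49} = 2 \left(-2\right) \frac{1}{-1} \cdot \frac{400}{49} = 2 \left(-2\right) \left(-1\right) \frac{400}{49} = 4 \cdot \frac{400}{49} = \frac{1600}{49}$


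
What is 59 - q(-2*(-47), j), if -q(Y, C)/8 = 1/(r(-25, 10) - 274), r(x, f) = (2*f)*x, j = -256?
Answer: 22829/387 ≈ 58.990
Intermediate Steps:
r(x, f) = 2*f*x
q(Y, C) = 4/387 (q(Y, C) = -8/(2*10*(-25) - 274) = -8/(-500 - 274) = -8/(-774) = -8*(-1/774) = 4/387)
59 - q(-2*(-47), j) = 59 - 1*4/387 = 59 - 4/387 = 22829/387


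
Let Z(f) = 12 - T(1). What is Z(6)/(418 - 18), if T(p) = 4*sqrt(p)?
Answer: 1/50 ≈ 0.020000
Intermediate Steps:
Z(f) = 8 (Z(f) = 12 - 4*sqrt(1) = 12 - 4 = 8)
Z(6)/(418 - 18) = 8/(418 - 18) = 8/400 = (1/400)*8 = 1/50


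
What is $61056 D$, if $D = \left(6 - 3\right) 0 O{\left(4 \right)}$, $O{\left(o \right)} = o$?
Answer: $0$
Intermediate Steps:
$D = 0$ ($D = \left(6 - 3\right) 0 \cdot 4 = 3 \cdot 0 \cdot 4 = 0 \cdot 4 = 0$)
$61056 D = 61056 \cdot 0 = 0$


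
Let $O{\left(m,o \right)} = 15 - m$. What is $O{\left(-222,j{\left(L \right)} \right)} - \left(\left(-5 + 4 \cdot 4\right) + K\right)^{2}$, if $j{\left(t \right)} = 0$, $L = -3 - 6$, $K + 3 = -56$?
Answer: $-2067$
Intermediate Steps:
$K = -59$ ($K = -3 - 56 = -59$)
$L = -9$ ($L = -3 - 6 = -9$)
$O{\left(-222,j{\left(L \right)} \right)} - \left(\left(-5 + 4 \cdot 4\right) + K\right)^{2} = \left(15 - -222\right) - \left(\left(-5 + 4 \cdot 4\right) - 59\right)^{2} = \left(15 + 222\right) - \left(\left(-5 + 16\right) - 59\right)^{2} = 237 - \left(11 - 59\right)^{2} = 237 - \left(-48\right)^{2} = 237 - 2304 = -2067$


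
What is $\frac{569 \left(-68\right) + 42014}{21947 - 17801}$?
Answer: $\frac{1661}{2073} \approx 0.80125$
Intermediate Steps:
$\frac{569 \left(-68\right) + 42014}{21947 - 17801} = \frac{-38692 + 42014}{4146} = 3322 \cdot \frac{1}{4146} = \frac{1661}{2073}$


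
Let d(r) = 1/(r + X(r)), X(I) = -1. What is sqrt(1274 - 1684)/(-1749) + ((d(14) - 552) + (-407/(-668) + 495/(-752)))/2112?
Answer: -901145137/3448034304 - I*sqrt(410)/1749 ≈ -0.26135 - 0.011577*I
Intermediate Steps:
d(r) = 1/(-1 + r) (d(r) = 1/(r - 1) = 1/(-1 + r))
sqrt(1274 - 1684)/(-1749) + ((d(14) - 552) + (-407/(-668) + 495/(-752)))/2112 = sqrt(1274 - 1684)/(-1749) + ((1/(-1 + 14) - 552) + (-407/(-668) + 495/(-752)))/2112 = sqrt(-410)*(-1/1749) + ((1/13 - 552) + (-407*(-1/668) + 495*(-1/752)))*(1/2112) = (I*sqrt(410))*(-1/1749) + ((1/13 - 552) + (407/668 - 495/752))*(1/2112) = -I*sqrt(410)/1749 + (-7175/13 - 6149/125584)*(1/2112) = -I*sqrt(410)/1749 - 901145137/1632592*1/2112 = -I*sqrt(410)/1749 - 901145137/3448034304 = -901145137/3448034304 - I*sqrt(410)/1749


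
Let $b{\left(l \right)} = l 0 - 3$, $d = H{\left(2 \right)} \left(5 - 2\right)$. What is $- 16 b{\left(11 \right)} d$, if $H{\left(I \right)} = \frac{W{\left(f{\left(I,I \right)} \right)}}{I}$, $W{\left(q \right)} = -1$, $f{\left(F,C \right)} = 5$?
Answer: $-72$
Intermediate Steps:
$H{\left(I \right)} = - \frac{1}{I}$
$d = - \frac{3}{2}$ ($d = - \frac{1}{2} \left(5 - 2\right) = \left(-1\right) \frac{1}{2} \cdot 3 = \left(- \frac{1}{2}\right) 3 = - \frac{3}{2} \approx -1.5$)
$b{\left(l \right)} = -3$ ($b{\left(l \right)} = 0 - 3 = -3$)
$- 16 b{\left(11 \right)} d = \left(-16\right) \left(-3\right) \left(- \frac{3}{2}\right) = 48 \left(- \frac{3}{2}\right) = -72$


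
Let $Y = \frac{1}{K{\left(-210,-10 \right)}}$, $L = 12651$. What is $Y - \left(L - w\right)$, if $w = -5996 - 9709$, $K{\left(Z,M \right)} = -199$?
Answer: $- \frac{5642845}{199} \approx -28356.0$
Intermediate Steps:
$w = -15705$ ($w = -5996 - 9709 = -15705$)
$Y = - \frac{1}{199}$ ($Y = \frac{1}{-199} = - \frac{1}{199} \approx -0.0050251$)
$Y - \left(L - w\right) = - \frac{1}{199} - \left(12651 - -15705\right) = - \frac{1}{199} - \left(12651 + 15705\right) = - \frac{1}{199} - 28356 = - \frac{5642845}{199}$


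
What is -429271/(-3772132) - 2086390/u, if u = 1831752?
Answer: -896232347/874191591 ≈ -1.0252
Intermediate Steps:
-429271/(-3772132) - 2086390/u = -429271/(-3772132) - 2086390/1831752 = -429271*(-1/3772132) - 2086390*1/1831752 = 429271/3772132 - 54905/48204 = -896232347/874191591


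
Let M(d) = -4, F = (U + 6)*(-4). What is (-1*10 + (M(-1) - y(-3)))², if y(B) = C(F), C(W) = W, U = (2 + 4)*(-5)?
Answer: 12100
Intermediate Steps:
U = -30 (U = 6*(-5) = -30)
F = 96 (F = (-30 + 6)*(-4) = -24*(-4) = 96)
y(B) = 96
(-1*10 + (M(-1) - y(-3)))² = (-1*10 + (-4 - 1*96))² = (-10 + (-4 - 96))² = (-10 - 100)² = (-110)² = 12100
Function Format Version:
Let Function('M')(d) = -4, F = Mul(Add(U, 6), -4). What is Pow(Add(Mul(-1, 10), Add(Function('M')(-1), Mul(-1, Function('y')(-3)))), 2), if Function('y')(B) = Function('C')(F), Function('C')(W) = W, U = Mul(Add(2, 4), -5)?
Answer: 12100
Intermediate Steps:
U = -30 (U = Mul(6, -5) = -30)
F = 96 (F = Mul(Add(-30, 6), -4) = Mul(-24, -4) = 96)
Function('y')(B) = 96
Pow(Add(Mul(-1, 10), Add(Function('M')(-1), Mul(-1, Function('y')(-3)))), 2) = Pow(Add(Mul(-1, 10), Add(-4, Mul(-1, 96))), 2) = Pow(Add(-10, Add(-4, -96)), 2) = Pow(Add(-10, -100), 2) = Pow(-110, 2) = 12100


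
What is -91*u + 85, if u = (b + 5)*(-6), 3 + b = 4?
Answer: 3361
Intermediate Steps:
b = 1 (b = -3 + 4 = 1)
u = -36 (u = (1 + 5)*(-6) = 6*(-6) = -36)
-91*u + 85 = -91*(-36) + 85 = 3276 + 85 = 3361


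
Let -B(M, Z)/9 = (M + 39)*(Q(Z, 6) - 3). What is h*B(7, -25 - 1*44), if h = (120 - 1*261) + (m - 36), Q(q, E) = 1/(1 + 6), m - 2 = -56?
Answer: -273240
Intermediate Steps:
m = -54 (m = 2 - 56 = -54)
Q(q, E) = ⅐ (Q(q, E) = 1/7 = ⅐)
B(M, Z) = 7020/7 + 180*M/7 (B(M, Z) = -9*(M + 39)*(⅐ - 3) = -9*(39 + M)*(-20)/7 = -9*(-780/7 - 20*M/7) = 7020/7 + 180*M/7)
h = -231 (h = (120 - 1*261) + (-54 - 36) = (120 - 261) - 90 = -141 - 90 = -231)
h*B(7, -25 - 1*44) = -231*(7020/7 + (180/7)*7) = -231*(7020/7 + 180) = -231*8280/7 = -273240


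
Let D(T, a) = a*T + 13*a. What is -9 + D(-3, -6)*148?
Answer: -8889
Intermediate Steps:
D(T, a) = 13*a + T*a (D(T, a) = T*a + 13*a = 13*a + T*a)
-9 + D(-3, -6)*148 = -9 - 6*(13 - 3)*148 = -9 - 6*10*148 = -9 - 60*148 = -9 - 8880 = -8889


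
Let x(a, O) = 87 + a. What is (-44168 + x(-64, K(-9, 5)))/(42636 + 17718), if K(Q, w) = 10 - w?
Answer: -4905/6706 ≈ -0.73143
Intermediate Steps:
(-44168 + x(-64, K(-9, 5)))/(42636 + 17718) = (-44168 + (87 - 64))/(42636 + 17718) = (-44168 + 23)/60354 = -44145*1/60354 = -4905/6706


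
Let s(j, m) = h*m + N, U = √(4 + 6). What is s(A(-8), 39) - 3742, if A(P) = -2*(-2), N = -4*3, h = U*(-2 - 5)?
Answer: -3754 - 273*√10 ≈ -4617.3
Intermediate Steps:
U = √10 ≈ 3.1623
h = -7*√10 (h = √10*(-2 - 5) = √10*(-7) = -7*√10 ≈ -22.136)
N = -12
A(P) = 4
s(j, m) = -12 - 7*m*√10 (s(j, m) = (-7*√10)*m - 12 = -7*m*√10 - 12 = -12 - 7*m*√10)
s(A(-8), 39) - 3742 = (-12 - 7*39*√10) - 3742 = (-12 - 273*√10) - 3742 = -3754 - 273*√10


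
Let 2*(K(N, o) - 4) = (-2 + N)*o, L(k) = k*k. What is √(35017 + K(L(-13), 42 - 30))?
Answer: √36023 ≈ 189.80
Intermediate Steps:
L(k) = k²
K(N, o) = 4 + o*(-2 + N)/2 (K(N, o) = 4 + ((-2 + N)*o)/2 = 4 + (o*(-2 + N))/2 = 4 + o*(-2 + N)/2)
√(35017 + K(L(-13), 42 - 30)) = √(35017 + (4 - (42 - 30) + (½)*(-13)²*(42 - 30))) = √(35017 + (4 - 1*12 + (½)*169*12)) = √(35017 + (4 - 12 + 1014)) = √(35017 + 1006) = √36023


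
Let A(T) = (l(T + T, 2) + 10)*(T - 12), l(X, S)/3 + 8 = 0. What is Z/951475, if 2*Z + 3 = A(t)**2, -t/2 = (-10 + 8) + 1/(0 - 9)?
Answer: 960157/154138950 ≈ 0.0062292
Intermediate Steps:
l(X, S) = -24 (l(X, S) = -24 + 3*0 = -24 + 0 = -24)
t = 38/9 (t = -2*((-10 + 8) + 1/(0 - 9)) = -2*(-2 + 1/(-9)) = -2*(-2 - 1/9) = -2*(-19/9) = 38/9 ≈ 4.2222)
A(T) = 168 - 14*T (A(T) = (-24 + 10)*(T - 12) = -14*(-12 + T) = 168 - 14*T)
Z = 960157/162 (Z = -3/2 + (168 - 14*38/9)**2/2 = -3/2 + (168 - 532/9)**2/2 = -3/2 + (980/9)**2/2 = -3/2 + (1/2)*(960400/81) = -3/2 + 480200/81 = 960157/162 ≈ 5926.9)
Z/951475 = (960157/162)/951475 = (960157/162)*(1/951475) = 960157/154138950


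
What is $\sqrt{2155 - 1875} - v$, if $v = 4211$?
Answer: $-4211 + 2 \sqrt{70} \approx -4194.3$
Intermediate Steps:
$\sqrt{2155 - 1875} - v = \sqrt{2155 - 1875} - 4211 = \sqrt{280} - 4211 = 2 \sqrt{70} - 4211 = -4211 + 2 \sqrt{70}$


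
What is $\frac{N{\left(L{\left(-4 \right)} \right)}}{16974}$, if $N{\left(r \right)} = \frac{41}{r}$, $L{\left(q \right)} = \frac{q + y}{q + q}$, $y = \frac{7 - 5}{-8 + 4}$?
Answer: $\frac{8}{1863} \approx 0.0042941$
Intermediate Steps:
$y = - \frac{1}{2}$ ($y = \frac{2}{-4} = 2 \left(- \frac{1}{4}\right) = - \frac{1}{2} \approx -0.5$)
$L{\left(q \right)} = \frac{- \frac{1}{2} + q}{2 q}$ ($L{\left(q \right)} = \frac{q - \frac{1}{2}}{q + q} = \frac{- \frac{1}{2} + q}{2 q}$)
$\frac{N{\left(L{\left(-4 \right)} \right)}}{16974} = \frac{41 \frac{1}{\frac{1}{4} \frac{1}{-4} \left(-1 + 2 \left(-4\right)\right)}}{16974} = \frac{41}{\frac{1}{4} \left(- \frac{1}{4}\right) \left(-1 - 8\right)} \frac{1}{16974} = \frac{41}{\frac{1}{4} \left(- \frac{1}{4}\right) \left(-9\right)} \frac{1}{16974} = \frac{41}{\frac{9}{16}} \cdot \frac{1}{16974} = 41 \cdot \frac{16}{9} \cdot \frac{1}{16974} = \frac{656}{9} \cdot \frac{1}{16974} = \frac{8}{1863}$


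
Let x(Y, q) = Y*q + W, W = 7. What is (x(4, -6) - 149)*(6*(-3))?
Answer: 2988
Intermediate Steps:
x(Y, q) = 7 + Y*q (x(Y, q) = Y*q + 7 = 7 + Y*q)
(x(4, -6) - 149)*(6*(-3)) = ((7 + 4*(-6)) - 149)*(6*(-3)) = ((7 - 24) - 149)*(-18) = (-17 - 149)*(-18) = -166*(-18) = 2988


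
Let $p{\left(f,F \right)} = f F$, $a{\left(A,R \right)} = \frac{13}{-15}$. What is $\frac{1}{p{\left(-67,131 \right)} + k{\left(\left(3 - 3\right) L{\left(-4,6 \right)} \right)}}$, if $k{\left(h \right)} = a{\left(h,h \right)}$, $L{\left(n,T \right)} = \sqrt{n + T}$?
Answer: $- \frac{15}{131668} \approx -0.00011392$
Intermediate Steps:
$a{\left(A,R \right)} = - \frac{13}{15}$ ($a{\left(A,R \right)} = 13 \left(- \frac{1}{15}\right) = - \frac{13}{15}$)
$L{\left(n,T \right)} = \sqrt{T + n}$
$p{\left(f,F \right)} = F f$
$k{\left(h \right)} = - \frac{13}{15}$
$\frac{1}{p{\left(-67,131 \right)} + k{\left(\left(3 - 3\right) L{\left(-4,6 \right)} \right)}} = \frac{1}{131 \left(-67\right) - \frac{13}{15}} = \frac{1}{-8777 - \frac{13}{15}} = \frac{1}{- \frac{131668}{15}} = - \frac{15}{131668}$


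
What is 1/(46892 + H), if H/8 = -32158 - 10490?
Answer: -1/294292 ≈ -3.3980e-6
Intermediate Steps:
H = -341184 (H = 8*(-32158 - 10490) = 8*(-42648) = -341184)
1/(46892 + H) = 1/(46892 - 341184) = 1/(-294292) = -1/294292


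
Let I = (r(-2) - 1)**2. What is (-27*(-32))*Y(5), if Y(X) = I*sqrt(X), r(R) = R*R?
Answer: 7776*sqrt(5) ≈ 17388.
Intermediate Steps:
r(R) = R**2
I = 9 (I = ((-2)**2 - 1)**2 = (4 - 1)**2 = 3**2 = 9)
Y(X) = 9*sqrt(X)
(-27*(-32))*Y(5) = (-27*(-32))*(9*sqrt(5)) = 864*(9*sqrt(5)) = 7776*sqrt(5)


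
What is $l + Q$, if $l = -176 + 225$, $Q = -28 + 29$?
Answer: $50$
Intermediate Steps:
$Q = 1$
$l = 49$
$l + Q = 49 + 1 = 50$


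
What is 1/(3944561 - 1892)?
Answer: 1/3942669 ≈ 2.5364e-7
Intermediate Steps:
1/(3944561 - 1892) = 1/3942669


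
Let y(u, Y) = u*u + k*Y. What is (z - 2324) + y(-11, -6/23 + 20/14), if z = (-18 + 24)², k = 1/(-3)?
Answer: -1046849/483 ≈ -2167.4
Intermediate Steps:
k = -⅓ ≈ -0.33333
z = 36 (z = 6² = 36)
y(u, Y) = u² - Y/3 (y(u, Y) = u*u - Y/3 = u² - Y/3)
(z - 2324) + y(-11, -6/23 + 20/14) = (36 - 2324) + ((-11)² - (-6/23 + 20/14)/3) = -2288 + (121 - (-6*1/23 + 20*(1/14))/3) = -2288 + (121 - (-6/23 + 10/7)/3) = -2288 + (121 - ⅓*188/161) = -2288 + (121 - 188/483) = -2288 + 58255/483 = -1046849/483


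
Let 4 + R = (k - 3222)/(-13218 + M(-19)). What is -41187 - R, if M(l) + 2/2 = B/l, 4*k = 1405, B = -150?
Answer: -41349762229/1004044 ≈ -41183.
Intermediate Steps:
k = 1405/4 (k = (¼)*1405 = 1405/4 ≈ 351.25)
M(l) = -1 - 150/l
R = -3797999/1004044 (R = -4 + (1405/4 - 3222)/(-13218 + (-150 - 1*(-19))/(-19)) = -4 - 11483/(4*(-13218 - (-150 + 19)/19)) = -4 - 11483/(4*(-13218 - 1/19*(-131))) = -4 - 11483/(4*(-13218 + 131/19)) = -4 - 11483/(4*(-251011/19)) = -4 - 11483/4*(-19/251011) = -4 + 218177/1004044 = -3797999/1004044 ≈ -3.7827)
-41187 - R = -41187 - 1*(-3797999/1004044) = -41187 + 3797999/1004044 = -41349762229/1004044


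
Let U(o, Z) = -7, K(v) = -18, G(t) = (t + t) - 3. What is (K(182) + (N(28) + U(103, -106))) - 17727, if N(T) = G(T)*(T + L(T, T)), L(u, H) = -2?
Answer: -16374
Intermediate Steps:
G(t) = -3 + 2*t (G(t) = 2*t - 3 = -3 + 2*t)
N(T) = (-3 + 2*T)*(-2 + T) (N(T) = (-3 + 2*T)*(T - 2) = (-3 + 2*T)*(-2 + T))
(K(182) + (N(28) + U(103, -106))) - 17727 = (-18 + ((-3 + 2*28)*(-2 + 28) - 7)) - 17727 = (-18 + ((-3 + 56)*26 - 7)) - 17727 = (-18 + (53*26 - 7)) - 17727 = (-18 + (1378 - 7)) - 17727 = (-18 + 1371) - 17727 = 1353 - 17727 = -16374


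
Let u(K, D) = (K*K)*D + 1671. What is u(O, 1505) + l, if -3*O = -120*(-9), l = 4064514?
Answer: 199114185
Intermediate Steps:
O = -360 (O = -(-40)*(-9) = -⅓*1080 = -360)
u(K, D) = 1671 + D*K² (u(K, D) = K²*D + 1671 = D*K² + 1671 = 1671 + D*K²)
u(O, 1505) + l = (1671 + 1505*(-360)²) + 4064514 = (1671 + 1505*129600) + 4064514 = (1671 + 195048000) + 4064514 = 195049671 + 4064514 = 199114185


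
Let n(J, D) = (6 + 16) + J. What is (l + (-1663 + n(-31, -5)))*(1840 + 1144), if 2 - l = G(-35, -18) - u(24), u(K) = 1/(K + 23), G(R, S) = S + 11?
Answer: -233229440/47 ≈ -4.9623e+6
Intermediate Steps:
G(R, S) = 11 + S
n(J, D) = 22 + J
u(K) = 1/(23 + K)
l = 424/47 (l = 2 - ((11 - 18) - 1/(23 + 24)) = 2 - (-7 - 1/47) = 2 - 1*(-330/47) = 2 + 330/47 = 424/47 ≈ 9.0213)
(l + (-1663 + n(-31, -5)))*(1840 + 1144) = (424/47 + (-1663 + (22 - 31)))*(1840 + 1144) = (424/47 + (-1663 - 9))*2984 = (424/47 - 1672)*2984 = -78160/47*2984 = -233229440/47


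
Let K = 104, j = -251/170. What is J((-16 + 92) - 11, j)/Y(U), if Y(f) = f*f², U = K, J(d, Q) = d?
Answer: 5/86528 ≈ 5.7785e-5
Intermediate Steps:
j = -251/170 (j = -251*1/170 = -251/170 ≈ -1.4765)
U = 104
Y(f) = f³
J((-16 + 92) - 11, j)/Y(U) = ((-16 + 92) - 11)/(104³) = (76 - 11)/1124864 = 65*(1/1124864) = 5/86528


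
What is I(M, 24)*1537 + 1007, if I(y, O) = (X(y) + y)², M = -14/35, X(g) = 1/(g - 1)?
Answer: 3571352/1225 ≈ 2915.4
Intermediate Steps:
X(g) = 1/(-1 + g)
M = -⅖ (M = -14*1/35 = -⅖ ≈ -0.40000)
I(y, O) = (y + 1/(-1 + y))² (I(y, O) = (1/(-1 + y) + y)² = (y + 1/(-1 + y))²)
I(M, 24)*1537 + 1007 = (-⅖ + 1/(-1 - ⅖))²*1537 + 1007 = (-⅖ + 1/(-7/5))²*1537 + 1007 = (-⅖ - 5/7)²*1537 + 1007 = (-39/35)²*1537 + 1007 = (1521/1225)*1537 + 1007 = 2337777/1225 + 1007 = 3571352/1225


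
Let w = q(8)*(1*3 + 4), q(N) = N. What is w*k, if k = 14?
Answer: 784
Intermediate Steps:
w = 56 (w = 8*(1*3 + 4) = 8*(3 + 4) = 8*7 = 56)
w*k = 56*14 = 784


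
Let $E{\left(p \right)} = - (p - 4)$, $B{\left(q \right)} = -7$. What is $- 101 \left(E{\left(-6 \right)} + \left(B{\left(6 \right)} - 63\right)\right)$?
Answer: $6060$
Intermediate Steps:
$E{\left(p \right)} = 4 - p$ ($E{\left(p \right)} = - (-4 + p) = 4 - p$)
$- 101 \left(E{\left(-6 \right)} + \left(B{\left(6 \right)} - 63\right)\right) = - 101 \left(\left(4 - -6\right) - 70\right) = - 101 \left(\left(4 + 6\right) - 70\right) = - 101 \left(10 - 70\right) = \left(-101\right) \left(-60\right) = 6060$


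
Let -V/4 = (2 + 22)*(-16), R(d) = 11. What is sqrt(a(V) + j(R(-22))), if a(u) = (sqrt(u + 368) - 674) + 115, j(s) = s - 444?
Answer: 2*sqrt(-248 + sqrt(119)) ≈ 30.796*I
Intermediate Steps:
j(s) = -444 + s
V = 1536 (V = -4*(2 + 22)*(-16) = -96*(-16) = -4*(-384) = 1536)
a(u) = -559 + sqrt(368 + u) (a(u) = (sqrt(368 + u) - 674) + 115 = (-674 + sqrt(368 + u)) + 115 = -559 + sqrt(368 + u))
sqrt(a(V) + j(R(-22))) = sqrt((-559 + sqrt(368 + 1536)) + (-444 + 11)) = sqrt((-559 + sqrt(1904)) - 433) = sqrt((-559 + 4*sqrt(119)) - 433) = sqrt(-992 + 4*sqrt(119))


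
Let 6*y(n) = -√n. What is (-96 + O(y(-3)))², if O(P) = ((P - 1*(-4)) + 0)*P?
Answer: 1329217/144 + 1153*I*√3/9 ≈ 9230.7 + 221.9*I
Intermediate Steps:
y(n) = -√n/6 (y(n) = (-√n)/6 = -√n/6)
O(P) = P*(4 + P) (O(P) = ((P + 4) + 0)*P = ((4 + P) + 0)*P = (4 + P)*P = P*(4 + P))
(-96 + O(y(-3)))² = (-96 + (-I*√3/6)*(4 - I*√3/6))² = (-96 - I*√3*(4 - I*√3/6)/6)²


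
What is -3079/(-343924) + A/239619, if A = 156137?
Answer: 54437048489/82410724956 ≈ 0.66056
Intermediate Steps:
-3079/(-343924) + A/239619 = -3079/(-343924) + 156137/239619 = -3079*(-1/343924) + 156137*(1/239619) = 3079/343924 + 156137/239619 = 54437048489/82410724956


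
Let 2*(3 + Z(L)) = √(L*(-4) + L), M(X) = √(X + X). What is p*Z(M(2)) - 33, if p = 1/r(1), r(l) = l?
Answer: -36 + I*√6/2 ≈ -36.0 + 1.2247*I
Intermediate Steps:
M(X) = √2*√X (M(X) = √(2*X) = √2*√X)
p = 1 (p = 1/1 = 1)
Z(L) = -3 + √3*√(-L)/2 (Z(L) = -3 + √(L*(-4) + L)/2 = -3 + √(-4*L + L)/2 = -3 + √(-3*L)/2 = -3 + (√3*√(-L))/2 = -3 + √3*√(-L)/2)
p*Z(M(2)) - 33 = 1*(-3 + √3*√(-√2*√2)/2) - 33 = 1*(-3 + √3*√(-1*2)/2) - 33 = 1*(-3 + √3*√(-2)/2) - 33 = 1*(-3 + √3*(I*√2)/2) - 33 = 1*(-3 + I*√6/2) - 33 = (-3 + I*√6/2) - 33 = -36 + I*√6/2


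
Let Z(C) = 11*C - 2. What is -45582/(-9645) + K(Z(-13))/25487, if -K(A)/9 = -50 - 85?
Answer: 391155703/81940705 ≈ 4.7736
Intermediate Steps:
Z(C) = -2 + 11*C
K(A) = 1215 (K(A) = -9*(-50 - 85) = -9*(-135) = 1215)
-45582/(-9645) + K(Z(-13))/25487 = -45582/(-9645) + 1215/25487 = -45582*(-1/9645) + 1215*(1/25487) = 15194/3215 + 1215/25487 = 391155703/81940705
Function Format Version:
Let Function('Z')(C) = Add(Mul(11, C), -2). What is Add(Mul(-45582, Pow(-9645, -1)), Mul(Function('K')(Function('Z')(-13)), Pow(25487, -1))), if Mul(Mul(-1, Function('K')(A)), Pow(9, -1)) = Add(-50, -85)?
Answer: Rational(391155703, 81940705) ≈ 4.7736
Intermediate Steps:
Function('Z')(C) = Add(-2, Mul(11, C))
Function('K')(A) = 1215 (Function('K')(A) = Mul(-9, Add(-50, -85)) = Mul(-9, -135) = 1215)
Add(Mul(-45582, Pow(-9645, -1)), Mul(Function('K')(Function('Z')(-13)), Pow(25487, -1))) = Add(Mul(-45582, Pow(-9645, -1)), Mul(1215, Pow(25487, -1))) = Add(Mul(-45582, Rational(-1, 9645)), Mul(1215, Rational(1, 25487))) = Add(Rational(15194, 3215), Rational(1215, 25487)) = Rational(391155703, 81940705)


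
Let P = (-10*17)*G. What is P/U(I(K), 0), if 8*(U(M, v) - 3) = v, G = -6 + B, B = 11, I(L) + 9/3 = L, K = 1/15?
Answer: -850/3 ≈ -283.33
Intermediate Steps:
K = 1/15 ≈ 0.066667
I(L) = -3 + L
G = 5 (G = -6 + 11 = 5)
U(M, v) = 3 + v/8
P = -850 (P = -10*17*5 = -170*5 = -850)
P/U(I(K), 0) = -850/(3 + (⅛)*0) = -850/(3 + 0) = -850/3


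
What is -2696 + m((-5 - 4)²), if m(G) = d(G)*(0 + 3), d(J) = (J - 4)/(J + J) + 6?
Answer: -144535/54 ≈ -2676.6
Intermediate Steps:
d(J) = 6 + (-4 + J)/(2*J) (d(J) = (-4 + J)/((2*J)) + 6 = (-4 + J)*(1/(2*J)) + 6 = (-4 + J)/(2*J) + 6 = 6 + (-4 + J)/(2*J))
m(G) = 39/2 - 6/G (m(G) = (13/2 - 2/G)*(0 + 3) = (13/2 - 2/G)*3 = 39/2 - 6/G)
-2696 + m((-5 - 4)²) = -2696 + (39/2 - 6/(-5 - 4)²) = -2696 + (39/2 - 6/((-9)²)) = -2696 + (39/2 - 6/81) = -2696 + (39/2 - 6*1/81) = -2696 + (39/2 - 2/27) = -2696 + 1049/54 = -144535/54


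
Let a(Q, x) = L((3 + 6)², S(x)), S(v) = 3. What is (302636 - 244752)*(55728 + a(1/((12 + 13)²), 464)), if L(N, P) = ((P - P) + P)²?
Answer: 3226280508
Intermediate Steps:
L(N, P) = P² (L(N, P) = (0 + P)² = P²)
a(Q, x) = 9 (a(Q, x) = 3² = 9)
(302636 - 244752)*(55728 + a(1/((12 + 13)²), 464)) = (302636 - 244752)*(55728 + 9) = 57884*55737 = 3226280508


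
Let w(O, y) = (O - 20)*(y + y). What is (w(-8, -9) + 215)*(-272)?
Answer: -195568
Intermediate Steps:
w(O, y) = 2*y*(-20 + O) (w(O, y) = (-20 + O)*(2*y) = 2*y*(-20 + O))
(w(-8, -9) + 215)*(-272) = (2*(-9)*(-20 - 8) + 215)*(-272) = (2*(-9)*(-28) + 215)*(-272) = (504 + 215)*(-272) = 719*(-272) = -195568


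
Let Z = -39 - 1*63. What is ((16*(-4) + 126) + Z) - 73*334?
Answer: -24422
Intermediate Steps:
Z = -102 (Z = -39 - 63 = -102)
((16*(-4) + 126) + Z) - 73*334 = ((16*(-4) + 126) - 102) - 73*334 = ((-64 + 126) - 102) - 24382 = (62 - 102) - 24382 = -40 - 24382 = -24422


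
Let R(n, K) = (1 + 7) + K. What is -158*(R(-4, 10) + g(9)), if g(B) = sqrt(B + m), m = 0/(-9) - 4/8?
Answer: -2844 - 79*sqrt(34) ≈ -3304.6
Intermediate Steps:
m = -1/2 (m = 0*(-1/9) - 4*1/8 = 0 - 1/2 = -1/2 ≈ -0.50000)
R(n, K) = 8 + K
g(B) = sqrt(-1/2 + B) (g(B) = sqrt(B - 1/2) = sqrt(-1/2 + B))
-158*(R(-4, 10) + g(9)) = -158*((8 + 10) + sqrt(-2 + 4*9)/2) = -158*(18 + sqrt(-2 + 36)/2) = -158*(18 + sqrt(34)/2) = -2844 - 79*sqrt(34)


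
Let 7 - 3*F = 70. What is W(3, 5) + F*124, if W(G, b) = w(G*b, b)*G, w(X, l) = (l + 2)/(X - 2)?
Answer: -33831/13 ≈ -2602.4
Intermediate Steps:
F = -21 (F = 7/3 - ⅓*70 = 7/3 - 70/3 = -21)
w(X, l) = (2 + l)/(-2 + X)
W(G, b) = G*(2 + b)/(-2 + G*b) (W(G, b) = ((2 + b)/(-2 + G*b))*G = G*(2 + b)/(-2 + G*b))
W(3, 5) + F*124 = 3*(2 + 5)/(-2 + 3*5) - 21*124 = 3*7/(-2 + 15) - 2604 = 3*7/13 - 2604 = 3*(1/13)*7 - 2604 = 21/13 - 2604 = -33831/13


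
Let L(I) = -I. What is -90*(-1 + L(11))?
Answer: 1080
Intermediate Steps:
-90*(-1 + L(11)) = -90*(-1 - 1*11) = -90*(-1 - 11) = -90*(-12) = 1080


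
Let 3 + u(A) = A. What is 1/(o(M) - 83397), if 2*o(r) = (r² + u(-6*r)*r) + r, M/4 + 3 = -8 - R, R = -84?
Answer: -1/296849 ≈ -3.3687e-6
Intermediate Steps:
M = 292 (M = -12 + 4*(-8 - 1*(-84)) = -12 + 4*(-8 + 84) = -12 + 4*76 = -12 + 304 = 292)
u(A) = -3 + A
o(r) = r/2 + r²/2 + r*(-3 - 6*r)/2 (o(r) = ((r² + (-3 - 6*r)*r) + r)/2 = ((r² + r*(-3 - 6*r)) + r)/2 = (r + r² + r*(-3 - 6*r))/2 = r/2 + r²/2 + r*(-3 - 6*r)/2)
1/(o(M) - 83397) = 1/((½)*292*(-2 - 5*292) - 83397) = 1/((½)*292*(-2 - 1460) - 83397) = 1/((½)*292*(-1462) - 83397) = 1/(-213452 - 83397) = 1/(-296849) = -1/296849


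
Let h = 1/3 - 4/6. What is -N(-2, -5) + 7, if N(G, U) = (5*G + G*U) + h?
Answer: 22/3 ≈ 7.3333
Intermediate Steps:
h = -1/3 (h = 1*(1/3) - 4*1/6 = 1/3 - 2/3 = -1/3 ≈ -0.33333)
N(G, U) = -1/3 + 5*G + G*U (N(G, U) = (5*G + G*U) - 1/3 = -1/3 + 5*G + G*U)
-N(-2, -5) + 7 = -(-1/3 + 5*(-2) - 2*(-5)) + 7 = -(-1/3 - 10 + 10) + 7 = -1*(-1/3) + 7 = 1/3 + 7 = 22/3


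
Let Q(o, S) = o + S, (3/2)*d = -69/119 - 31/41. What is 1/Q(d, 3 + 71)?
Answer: 14637/1070102 ≈ 0.013678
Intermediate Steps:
d = -13036/14637 (d = 2*(-69/119 - 31/41)/3 = (2/3)*(-6518/4879) = -13036/14637 ≈ -0.89062)
Q(o, S) = S + o
1/Q(d, 3 + 71) = 1/((3 + 71) - 13036/14637) = 1/(74 - 13036/14637) = 1/(1070102/14637) = 14637/1070102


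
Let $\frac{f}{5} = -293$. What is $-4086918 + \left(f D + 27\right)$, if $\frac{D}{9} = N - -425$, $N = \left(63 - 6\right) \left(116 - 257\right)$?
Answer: $96277329$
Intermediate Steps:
$f = -1465$ ($f = 5 \left(-293\right) = -1465$)
$N = -8037$ ($N = 57 \left(-141\right) = -8037$)
$D = -68508$ ($D = 9 \left(-8037 - -425\right) = 9 \left(-8037 + 425\right) = 9 \left(-7612\right) = -68508$)
$-4086918 + \left(f D + 27\right) = -4086918 + \left(\left(-1465\right) \left(-68508\right) + 27\right) = -4086918 + \left(100364220 + 27\right) = -4086918 + 100364247 = 96277329$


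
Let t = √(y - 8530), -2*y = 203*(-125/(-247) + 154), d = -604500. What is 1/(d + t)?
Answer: -298623000/180517615460909 - I*√5908689046/180517615460909 ≈ -1.6543e-6 - 4.2582e-10*I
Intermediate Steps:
y = -7747089/494 (y = -203*(-125/(-247) + 154)/2 = -203*(-125*(-1/247) + 154)/2 = -203*(125/247 + 154)/2 = -203*38163/(2*247) = -½*7747089/247 = -7747089/494 ≈ -15682.)
t = I*√5908689046/494 (t = √(-7747089/494 - 8530) = √(-11960909/494) = I*√5908689046/494 ≈ 155.6*I)
1/(d + t) = 1/(-604500 + I*√5908689046/494)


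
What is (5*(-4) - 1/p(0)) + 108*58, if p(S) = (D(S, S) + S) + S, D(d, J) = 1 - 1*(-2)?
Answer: 18731/3 ≈ 6243.7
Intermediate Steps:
D(d, J) = 3 (D(d, J) = 1 + 2 = 3)
p(S) = 3 + 2*S (p(S) = (3 + S) + S = 3 + 2*S)
(5*(-4) - 1/p(0)) + 108*58 = (5*(-4) - 1/(3 + 2*0)) + 108*58 = (-20 - 1/(3 + 0)) + 6264 = (-20 - 1/3) + 6264 = (-20 - 1*⅓) + 6264 = (-20 - ⅓) + 6264 = -61/3 + 6264 = 18731/3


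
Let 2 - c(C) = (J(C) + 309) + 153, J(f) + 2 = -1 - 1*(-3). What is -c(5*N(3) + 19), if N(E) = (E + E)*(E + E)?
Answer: 460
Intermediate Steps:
N(E) = 4*E² (N(E) = (2*E)*(2*E) = 4*E²)
J(f) = 0 (J(f) = -2 + (-1 - 1*(-3)) = -2 + (-1 + 3) = -2 + 2 = 0)
c(C) = -460 (c(C) = 2 - ((0 + 309) + 153) = 2 - (309 + 153) = 2 - 1*462 = 2 - 462 = -460)
-c(5*N(3) + 19) = -1*(-460) = 460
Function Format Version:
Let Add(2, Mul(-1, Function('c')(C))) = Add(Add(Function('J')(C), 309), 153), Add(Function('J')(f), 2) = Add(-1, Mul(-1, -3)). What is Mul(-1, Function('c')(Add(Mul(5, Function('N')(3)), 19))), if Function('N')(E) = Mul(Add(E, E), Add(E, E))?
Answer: 460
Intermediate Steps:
Function('N')(E) = Mul(4, Pow(E, 2)) (Function('N')(E) = Mul(Mul(2, E), Mul(2, E)) = Mul(4, Pow(E, 2)))
Function('J')(f) = 0 (Function('J')(f) = Add(-2, Add(-1, Mul(-1, -3))) = Add(-2, Add(-1, 3)) = Add(-2, 2) = 0)
Function('c')(C) = -460 (Function('c')(C) = Add(2, Mul(-1, Add(Add(0, 309), 153))) = Add(2, Mul(-1, Add(309, 153))) = Add(2, Mul(-1, 462)) = Add(2, -462) = -460)
Mul(-1, Function('c')(Add(Mul(5, Function('N')(3)), 19))) = Mul(-1, -460) = 460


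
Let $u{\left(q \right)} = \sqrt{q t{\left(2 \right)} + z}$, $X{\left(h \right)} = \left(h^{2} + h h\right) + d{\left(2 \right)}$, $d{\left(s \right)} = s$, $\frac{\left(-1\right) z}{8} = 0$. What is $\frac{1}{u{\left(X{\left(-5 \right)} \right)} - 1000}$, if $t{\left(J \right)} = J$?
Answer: $- \frac{125}{124987} - \frac{\sqrt{26}}{499948} \approx -0.0010103$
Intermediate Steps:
$z = 0$ ($z = \left(-8\right) 0 = 0$)
$X{\left(h \right)} = 2 + 2 h^{2}$ ($X{\left(h \right)} = \left(h^{2} + h h\right) + 2 = \left(h^{2} + h^{2}\right) + 2 = 2 h^{2} + 2 = 2 + 2 h^{2}$)
$u{\left(q \right)} = \sqrt{2} \sqrt{q}$ ($u{\left(q \right)} = \sqrt{q 2 + 0} = \sqrt{2 q + 0} = \sqrt{2 q} = \sqrt{2} \sqrt{q}$)
$\frac{1}{u{\left(X{\left(-5 \right)} \right)} - 1000} = \frac{1}{\sqrt{2} \sqrt{2 + 2 \left(-5\right)^{2}} - 1000} = \frac{1}{\sqrt{2} \sqrt{2 + 2 \cdot 25} - 1000} = \frac{1}{\sqrt{2} \sqrt{2 + 50} - 1000} = \frac{1}{\sqrt{2} \sqrt{52} - 1000} = \frac{1}{\sqrt{2} \cdot 2 \sqrt{13} - 1000} = \frac{1}{2 \sqrt{26} - 1000} = \frac{1}{-1000 + 2 \sqrt{26}}$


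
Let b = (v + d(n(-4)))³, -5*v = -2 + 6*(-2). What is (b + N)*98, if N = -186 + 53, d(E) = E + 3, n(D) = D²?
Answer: 125283592/125 ≈ 1.0023e+6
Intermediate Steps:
d(E) = 3 + E
v = 14/5 (v = -(-2 + 6*(-2))/5 = -(-2 - 12)/5 = -⅕*(-14) = 14/5 ≈ 2.8000)
N = -133
b = 1295029/125 (b = (14/5 + (3 + (-4)²))³ = (14/5 + (3 + 16))³ = (14/5 + 19)³ = (109/5)³ = 1295029/125 ≈ 10360.)
(b + N)*98 = (1295029/125 - 133)*98 = (1278404/125)*98 = 125283592/125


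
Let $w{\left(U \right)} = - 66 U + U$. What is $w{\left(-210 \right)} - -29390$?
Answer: $43040$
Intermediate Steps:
$w{\left(U \right)} = - 65 U$
$w{\left(-210 \right)} - -29390 = \left(-65\right) \left(-210\right) - -29390 = 13650 + 29390 = 43040$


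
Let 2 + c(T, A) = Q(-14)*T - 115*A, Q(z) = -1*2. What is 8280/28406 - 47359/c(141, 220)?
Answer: 59889049/27951504 ≈ 2.1426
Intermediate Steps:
Q(z) = -2
c(T, A) = -2 - 115*A - 2*T (c(T, A) = -2 + (-2*T - 115*A) = -2 + (-115*A - 2*T) = -2 - 115*A - 2*T)
8280/28406 - 47359/c(141, 220) = 8280/28406 - 47359/(-2 - 115*220 - 2*141) = 8280*(1/28406) - 47359/(-2 - 25300 - 282) = 4140/14203 - 47359/(-25584) = 4140/14203 - 47359*(-1/25584) = 4140/14203 + 3643/1968 = 59889049/27951504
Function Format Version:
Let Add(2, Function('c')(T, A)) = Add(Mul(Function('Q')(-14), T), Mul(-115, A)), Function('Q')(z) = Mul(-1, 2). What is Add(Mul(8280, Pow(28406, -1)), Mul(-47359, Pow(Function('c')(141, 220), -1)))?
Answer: Rational(59889049, 27951504) ≈ 2.1426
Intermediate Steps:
Function('Q')(z) = -2
Function('c')(T, A) = Add(-2, Mul(-115, A), Mul(-2, T)) (Function('c')(T, A) = Add(-2, Add(Mul(-2, T), Mul(-115, A))) = Add(-2, Add(Mul(-115, A), Mul(-2, T))) = Add(-2, Mul(-115, A), Mul(-2, T)))
Add(Mul(8280, Pow(28406, -1)), Mul(-47359, Pow(Function('c')(141, 220), -1))) = Add(Mul(8280, Pow(28406, -1)), Mul(-47359, Pow(Add(-2, Mul(-115, 220), Mul(-2, 141)), -1))) = Add(Mul(8280, Rational(1, 28406)), Mul(-47359, Pow(Add(-2, -25300, -282), -1))) = Add(Rational(4140, 14203), Mul(-47359, Pow(-25584, -1))) = Add(Rational(4140, 14203), Mul(-47359, Rational(-1, 25584))) = Add(Rational(4140, 14203), Rational(3643, 1968)) = Rational(59889049, 27951504)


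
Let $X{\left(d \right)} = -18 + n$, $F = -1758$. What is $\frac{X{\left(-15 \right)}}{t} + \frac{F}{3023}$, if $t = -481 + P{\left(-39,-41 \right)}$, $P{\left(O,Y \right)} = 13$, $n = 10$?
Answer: $- \frac{199640}{353691} \approx -0.56445$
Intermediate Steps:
$X{\left(d \right)} = -8$ ($X{\left(d \right)} = -18 + 10 = -8$)
$t = -468$ ($t = -481 + 13 = -468$)
$\frac{X{\left(-15 \right)}}{t} + \frac{F}{3023} = - \frac{8}{-468} - \frac{1758}{3023} = \left(-8\right) \left(- \frac{1}{468}\right) - \frac{1758}{3023} = \frac{2}{117} - \frac{1758}{3023} = - \frac{199640}{353691}$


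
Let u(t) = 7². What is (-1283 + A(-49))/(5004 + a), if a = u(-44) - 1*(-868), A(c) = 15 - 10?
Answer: -1278/5921 ≈ -0.21584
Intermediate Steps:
A(c) = 5
u(t) = 49
a = 917 (a = 49 - 1*(-868) = 49 + 868 = 917)
(-1283 + A(-49))/(5004 + a) = (-1283 + 5)/(5004 + 917) = -1278/5921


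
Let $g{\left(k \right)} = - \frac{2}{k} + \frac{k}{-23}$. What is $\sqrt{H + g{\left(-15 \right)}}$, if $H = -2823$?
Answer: $\frac{4 i \sqrt{20994630}}{345} \approx 53.125 i$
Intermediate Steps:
$g{\left(k \right)} = - \frac{2}{k} - \frac{k}{23}$ ($g{\left(k \right)} = - \frac{2}{k} + k \left(- \frac{1}{23}\right) = - \frac{2}{k} - \frac{k}{23}$)
$\sqrt{H + g{\left(-15 \right)}} = \sqrt{-2823 - \left(- \frac{15}{23} + \frac{2}{-15}\right)} = \sqrt{-2823 + \left(\left(-2\right) \left(- \frac{1}{15}\right) + \frac{15}{23}\right)} = \sqrt{-2823 + \left(\frac{2}{15} + \frac{15}{23}\right)} = \sqrt{-2823 + \frac{271}{345}} = \sqrt{- \frac{973664}{345}} = \frac{4 i \sqrt{20994630}}{345}$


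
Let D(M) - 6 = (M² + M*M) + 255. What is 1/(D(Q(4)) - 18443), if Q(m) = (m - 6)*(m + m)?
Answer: -1/17670 ≈ -5.6593e-5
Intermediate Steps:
Q(m) = 2*m*(-6 + m) (Q(m) = (-6 + m)*(2*m) = 2*m*(-6 + m))
D(M) = 261 + 2*M² (D(M) = 6 + ((M² + M*M) + 255) = 6 + ((M² + M²) + 255) = 6 + (2*M² + 255) = 6 + (255 + 2*M²) = 261 + 2*M²)
1/(D(Q(4)) - 18443) = 1/((261 + 2*(2*4*(-6 + 4))²) - 18443) = 1/((261 + 2*(2*4*(-2))²) - 18443) = 1/((261 + 2*(-16)²) - 18443) = 1/((261 + 2*256) - 18443) = 1/((261 + 512) - 18443) = 1/(773 - 18443) = 1/(-17670) = -1/17670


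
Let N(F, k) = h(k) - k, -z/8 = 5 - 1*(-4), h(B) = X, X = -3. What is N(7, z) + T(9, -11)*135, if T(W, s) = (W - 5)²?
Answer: 2229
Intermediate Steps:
h(B) = -3
T(W, s) = (-5 + W)²
z = -72 (z = -8*(5 - 1*(-4)) = -8*(5 + 4) = -8*9 = -72)
N(F, k) = -3 - k
N(7, z) + T(9, -11)*135 = (-3 - 1*(-72)) + (-5 + 9)²*135 = (-3 + 72) + 4²*135 = 69 + 16*135 = 69 + 2160 = 2229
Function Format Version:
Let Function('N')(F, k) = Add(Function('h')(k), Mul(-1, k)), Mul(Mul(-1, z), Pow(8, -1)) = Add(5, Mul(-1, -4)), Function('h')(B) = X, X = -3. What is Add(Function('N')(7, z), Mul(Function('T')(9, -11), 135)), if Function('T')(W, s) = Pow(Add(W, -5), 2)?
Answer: 2229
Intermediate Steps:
Function('h')(B) = -3
Function('T')(W, s) = Pow(Add(-5, W), 2)
z = -72 (z = Mul(-8, Add(5, Mul(-1, -4))) = Mul(-8, Add(5, 4)) = Mul(-8, 9) = -72)
Function('N')(F, k) = Add(-3, Mul(-1, k))
Add(Function('N')(7, z), Mul(Function('T')(9, -11), 135)) = Add(Add(-3, Mul(-1, -72)), Mul(Pow(Add(-5, 9), 2), 135)) = Add(Add(-3, 72), Mul(Pow(4, 2), 135)) = Add(69, Mul(16, 135)) = Add(69, 2160) = 2229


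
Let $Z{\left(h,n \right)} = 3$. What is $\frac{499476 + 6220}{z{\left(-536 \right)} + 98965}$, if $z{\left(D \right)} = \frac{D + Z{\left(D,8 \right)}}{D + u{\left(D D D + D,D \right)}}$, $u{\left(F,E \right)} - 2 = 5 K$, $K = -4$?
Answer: $\frac{280155584}{54827143} \approx 5.1098$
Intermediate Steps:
$u{\left(F,E \right)} = -18$ ($u{\left(F,E \right)} = 2 + 5 \left(-4\right) = 2 - 20 = -18$)
$z{\left(D \right)} = \frac{3 + D}{-18 + D}$ ($z{\left(D \right)} = \frac{D + 3}{D - 18} = \frac{3 + D}{-18 + D}$)
$\frac{499476 + 6220}{z{\left(-536 \right)} + 98965} = \frac{499476 + 6220}{\frac{3 - 536}{-18 - 536} + 98965} = \frac{505696}{\frac{1}{-554} \left(-533\right) + 98965} = \frac{505696}{\left(- \frac{1}{554}\right) \left(-533\right) + 98965} = \frac{505696}{\frac{533}{554} + 98965} = \frac{505696}{\frac{54827143}{554}} = 505696 \cdot \frac{554}{54827143} = \frac{280155584}{54827143}$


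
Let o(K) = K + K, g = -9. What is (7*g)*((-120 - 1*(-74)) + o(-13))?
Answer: 4536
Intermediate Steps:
o(K) = 2*K
(7*g)*((-120 - 1*(-74)) + o(-13)) = (7*(-9))*((-120 - 1*(-74)) + 2*(-13)) = -63*((-120 + 74) - 26) = -63*(-46 - 26) = -63*(-72) = 4536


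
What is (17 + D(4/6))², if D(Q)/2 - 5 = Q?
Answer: 7225/9 ≈ 802.78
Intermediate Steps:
D(Q) = 10 + 2*Q
(17 + D(4/6))² = (17 + (10 + 2*(4/6)))² = (17 + (10 + 2*(4*(⅙))))² = (17 + (10 + 2*(⅔)))² = (17 + (10 + 4/3))² = (17 + 34/3)² = (85/3)² = 7225/9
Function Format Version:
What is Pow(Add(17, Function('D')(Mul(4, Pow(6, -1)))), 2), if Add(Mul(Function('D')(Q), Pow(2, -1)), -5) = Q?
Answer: Rational(7225, 9) ≈ 802.78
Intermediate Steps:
Function('D')(Q) = Add(10, Mul(2, Q))
Pow(Add(17, Function('D')(Mul(4, Pow(6, -1)))), 2) = Pow(Add(17, Add(10, Mul(2, Mul(4, Pow(6, -1))))), 2) = Pow(Add(17, Add(10, Mul(2, Mul(4, Rational(1, 6))))), 2) = Pow(Add(17, Add(10, Mul(2, Rational(2, 3)))), 2) = Pow(Add(17, Add(10, Rational(4, 3))), 2) = Pow(Add(17, Rational(34, 3)), 2) = Pow(Rational(85, 3), 2) = Rational(7225, 9)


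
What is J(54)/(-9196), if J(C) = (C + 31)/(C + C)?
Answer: -85/993168 ≈ -8.5585e-5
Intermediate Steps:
J(C) = (31 + C)/(2*C) (J(C) = (31 + C)/((2*C)) = (31 + C)*(1/(2*C)) = (31 + C)/(2*C))
J(54)/(-9196) = ((½)*(31 + 54)/54)/(-9196) = ((½)*(1/54)*85)*(-1/9196) = (85/108)*(-1/9196) = -85/993168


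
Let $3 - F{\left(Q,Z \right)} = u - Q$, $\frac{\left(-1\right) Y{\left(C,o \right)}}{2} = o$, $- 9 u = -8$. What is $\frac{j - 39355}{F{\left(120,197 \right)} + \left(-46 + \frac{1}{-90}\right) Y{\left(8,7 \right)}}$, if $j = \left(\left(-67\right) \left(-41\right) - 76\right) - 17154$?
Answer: $- \frac{403785}{5747} \approx -70.26$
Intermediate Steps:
$u = \frac{8}{9}$ ($u = \left(- \frac{1}{9}\right) \left(-8\right) = \frac{8}{9} \approx 0.88889$)
$Y{\left(C,o \right)} = - 2 o$
$F{\left(Q,Z \right)} = \frac{19}{9} + Q$ ($F{\left(Q,Z \right)} = 3 - \left(\frac{8}{9} - Q\right) = 3 + \left(- \frac{8}{9} + Q\right) = \frac{19}{9} + Q$)
$j = -14483$ ($j = \left(2747 - 76\right) - 17154 = 2671 - 17154 = -14483$)
$\frac{j - 39355}{F{\left(120,197 \right)} + \left(-46 + \frac{1}{-90}\right) Y{\left(8,7 \right)}} = \frac{-14483 - 39355}{\left(\frac{19}{9} + 120\right) + \left(-46 + \frac{1}{-90}\right) \left(\left(-2\right) 7\right)} = - \frac{53838}{\frac{1099}{9} + \left(-46 - \frac{1}{90}\right) \left(-14\right)} = - \frac{53838}{\frac{1099}{9} - - \frac{28987}{45}} = - \frac{53838}{\frac{1099}{9} + \frac{28987}{45}} = - \frac{53838}{\frac{11494}{15}} = \left(-53838\right) \frac{15}{11494} = - \frac{403785}{5747}$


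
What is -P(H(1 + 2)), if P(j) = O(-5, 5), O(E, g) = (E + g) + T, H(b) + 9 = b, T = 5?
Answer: -5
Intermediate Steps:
H(b) = -9 + b
O(E, g) = 5 + E + g (O(E, g) = (E + g) + 5 = 5 + E + g)
P(j) = 5 (P(j) = 5 - 5 + 5 = 5)
-P(H(1 + 2)) = -1*5 = -5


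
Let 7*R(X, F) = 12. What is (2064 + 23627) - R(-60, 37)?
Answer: 179825/7 ≈ 25689.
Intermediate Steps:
R(X, F) = 12/7 (R(X, F) = (⅐)*12 = 12/7)
(2064 + 23627) - R(-60, 37) = (2064 + 23627) - 1*12/7 = 25691 - 12/7 = 179825/7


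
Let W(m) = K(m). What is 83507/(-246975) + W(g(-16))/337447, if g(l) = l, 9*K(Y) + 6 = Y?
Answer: -7685397367/22729356225 ≈ -0.33813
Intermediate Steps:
K(Y) = -⅔ + Y/9
W(m) = -⅔ + m/9
83507/(-246975) + W(g(-16))/337447 = 83507/(-246975) + (-⅔ + (⅑)*(-16))/337447 = 83507*(-1/246975) + (-⅔ - 16/9)*(1/337447) = -83507/246975 - 22/9*1/337447 = -83507/246975 - 2/276093 = -7685397367/22729356225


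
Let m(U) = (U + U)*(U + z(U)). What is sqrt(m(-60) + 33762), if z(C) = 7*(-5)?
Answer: 3*sqrt(5018) ≈ 212.51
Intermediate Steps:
z(C) = -35
m(U) = 2*U*(-35 + U) (m(U) = (U + U)*(U - 35) = (2*U)*(-35 + U) = 2*U*(-35 + U))
sqrt(m(-60) + 33762) = sqrt(2*(-60)*(-35 - 60) + 33762) = sqrt(2*(-60)*(-95) + 33762) = sqrt(11400 + 33762) = sqrt(45162) = 3*sqrt(5018)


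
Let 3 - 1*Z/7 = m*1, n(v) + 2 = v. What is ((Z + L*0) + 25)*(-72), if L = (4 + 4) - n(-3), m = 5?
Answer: -792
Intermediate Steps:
n(v) = -2 + v
L = 13 (L = (4 + 4) - (-2 - 3) = 8 - 1*(-5) = 8 + 5 = 13)
Z = -14 (Z = 21 - 35 = -14)
((Z + L*0) + 25)*(-72) = ((-14 + 13*0) + 25)*(-72) = ((-14 + 0) + 25)*(-72) = (-14 + 25)*(-72) = 11*(-72) = -792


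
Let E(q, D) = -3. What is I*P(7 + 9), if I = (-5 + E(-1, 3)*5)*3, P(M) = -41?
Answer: 2460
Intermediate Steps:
I = -60 (I = (-5 - 3*5)*3 = (-5 - 15)*3 = -20*3 = -60)
I*P(7 + 9) = -60*(-41) = 2460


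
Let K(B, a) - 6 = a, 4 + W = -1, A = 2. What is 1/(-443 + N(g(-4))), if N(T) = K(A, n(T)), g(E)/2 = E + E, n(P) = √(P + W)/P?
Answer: -111872/48888085 + 16*I*√21/48888085 ≈ -0.0022883 + 1.4998e-6*I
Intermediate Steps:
W = -5 (W = -4 - 1 = -5)
n(P) = √(-5 + P)/P (n(P) = √(P - 5)/P = √(-5 + P)/P)
K(B, a) = 6 + a
g(E) = 4*E (g(E) = 2*(E + E) = 2*(2*E) = 4*E)
N(T) = 6 + √(-5 + T)/T
1/(-443 + N(g(-4))) = 1/(-443 + (6 + √(-5 + 4*(-4))/((4*(-4))))) = 1/(-443 + (6 + √(-5 - 16)/(-16))) = 1/(-443 + (6 - I*√21/16)) = 1/(-437 - I*√21/16)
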